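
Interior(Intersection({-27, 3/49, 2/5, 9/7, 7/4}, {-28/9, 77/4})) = EmptySet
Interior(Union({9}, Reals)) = Reals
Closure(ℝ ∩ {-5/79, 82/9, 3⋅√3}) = {-5/79, 82/9, 3⋅√3}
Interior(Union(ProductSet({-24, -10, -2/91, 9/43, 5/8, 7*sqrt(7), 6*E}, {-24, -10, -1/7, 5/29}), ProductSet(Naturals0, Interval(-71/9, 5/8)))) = EmptySet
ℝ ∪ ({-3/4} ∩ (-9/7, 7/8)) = ℝ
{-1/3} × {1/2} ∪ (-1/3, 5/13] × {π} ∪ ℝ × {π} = (ℝ × {π}) ∪ ({-1/3} × {1/2})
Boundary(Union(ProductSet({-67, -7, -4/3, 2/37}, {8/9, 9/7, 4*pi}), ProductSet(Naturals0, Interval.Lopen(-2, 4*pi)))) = Union(ProductSet({-67, -7, -4/3, 2/37}, {8/9, 9/7, 4*pi}), ProductSet(Naturals0, Interval(-2, 4*pi)))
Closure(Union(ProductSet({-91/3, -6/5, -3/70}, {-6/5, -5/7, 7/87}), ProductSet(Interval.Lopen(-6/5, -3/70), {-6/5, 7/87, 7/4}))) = Union(ProductSet({-91/3, -6/5, -3/70}, {-6/5, -5/7, 7/87}), ProductSet(Interval(-6/5, -3/70), {-6/5, 7/87, 7/4}))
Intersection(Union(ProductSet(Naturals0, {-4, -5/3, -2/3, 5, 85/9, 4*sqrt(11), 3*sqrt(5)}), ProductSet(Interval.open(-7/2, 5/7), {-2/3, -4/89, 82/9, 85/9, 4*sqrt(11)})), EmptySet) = EmptySet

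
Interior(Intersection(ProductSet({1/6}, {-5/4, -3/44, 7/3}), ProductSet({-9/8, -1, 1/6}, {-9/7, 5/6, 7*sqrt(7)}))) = EmptySet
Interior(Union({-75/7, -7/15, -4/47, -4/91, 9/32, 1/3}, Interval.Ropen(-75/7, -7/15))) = Interval.open(-75/7, -7/15)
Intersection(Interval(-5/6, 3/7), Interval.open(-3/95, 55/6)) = Interval.Lopen(-3/95, 3/7)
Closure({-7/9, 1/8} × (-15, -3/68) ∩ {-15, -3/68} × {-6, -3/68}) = ∅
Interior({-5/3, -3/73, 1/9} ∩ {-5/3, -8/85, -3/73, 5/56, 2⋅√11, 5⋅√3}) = ∅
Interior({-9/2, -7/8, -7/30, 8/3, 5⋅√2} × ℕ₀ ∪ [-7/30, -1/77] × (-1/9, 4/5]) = (-7/30, -1/77) × ((-1/9, 4/5) ∪ ((-1/9, 4/5) \ (ℕ₀ ∪ (ℕ₀ \ (-1/9, 4/5)))))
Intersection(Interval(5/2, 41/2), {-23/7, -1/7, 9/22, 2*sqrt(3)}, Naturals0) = EmptySet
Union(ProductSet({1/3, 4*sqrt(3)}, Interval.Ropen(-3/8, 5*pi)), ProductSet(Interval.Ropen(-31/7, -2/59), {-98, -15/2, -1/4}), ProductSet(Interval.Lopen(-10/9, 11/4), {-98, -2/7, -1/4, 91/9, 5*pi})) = Union(ProductSet({1/3, 4*sqrt(3)}, Interval.Ropen(-3/8, 5*pi)), ProductSet(Interval.Ropen(-31/7, -2/59), {-98, -15/2, -1/4}), ProductSet(Interval.Lopen(-10/9, 11/4), {-98, -2/7, -1/4, 91/9, 5*pi}))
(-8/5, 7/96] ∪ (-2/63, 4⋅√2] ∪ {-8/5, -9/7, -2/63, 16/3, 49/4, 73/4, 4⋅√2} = [-8/5, 4⋅√2] ∪ {49/4, 73/4}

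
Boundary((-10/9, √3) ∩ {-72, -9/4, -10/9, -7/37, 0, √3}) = {-7/37, 0}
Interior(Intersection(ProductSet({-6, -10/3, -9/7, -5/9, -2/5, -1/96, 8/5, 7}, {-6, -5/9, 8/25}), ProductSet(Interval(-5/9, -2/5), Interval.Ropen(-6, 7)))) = EmptySet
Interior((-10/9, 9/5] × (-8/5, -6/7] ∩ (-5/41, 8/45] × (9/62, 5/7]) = ∅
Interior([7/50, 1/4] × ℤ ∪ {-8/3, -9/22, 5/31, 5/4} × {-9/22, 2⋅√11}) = ∅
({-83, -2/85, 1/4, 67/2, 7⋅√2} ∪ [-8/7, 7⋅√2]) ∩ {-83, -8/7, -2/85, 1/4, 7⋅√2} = {-83, -8/7, -2/85, 1/4, 7⋅√2}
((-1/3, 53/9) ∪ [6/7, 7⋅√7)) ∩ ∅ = ∅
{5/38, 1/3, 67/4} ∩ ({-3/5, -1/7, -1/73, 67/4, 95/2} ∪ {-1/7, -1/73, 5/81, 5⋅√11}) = {67/4}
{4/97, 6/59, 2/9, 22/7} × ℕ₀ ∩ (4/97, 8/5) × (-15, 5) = {6/59, 2/9} × {0, 1, …, 4}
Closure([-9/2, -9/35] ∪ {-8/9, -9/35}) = [-9/2, -9/35]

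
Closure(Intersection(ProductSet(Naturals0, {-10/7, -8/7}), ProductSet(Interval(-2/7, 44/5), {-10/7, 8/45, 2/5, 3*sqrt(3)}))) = ProductSet(Range(0, 9, 1), {-10/7})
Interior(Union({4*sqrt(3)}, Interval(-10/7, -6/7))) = Interval.open(-10/7, -6/7)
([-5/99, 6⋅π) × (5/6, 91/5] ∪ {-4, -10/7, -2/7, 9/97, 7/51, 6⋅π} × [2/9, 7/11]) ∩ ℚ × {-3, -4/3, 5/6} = ∅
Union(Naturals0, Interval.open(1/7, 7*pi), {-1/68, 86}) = Union({-1/68}, Interval.open(1/7, 7*pi), Naturals0)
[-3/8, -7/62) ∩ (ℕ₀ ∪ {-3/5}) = ∅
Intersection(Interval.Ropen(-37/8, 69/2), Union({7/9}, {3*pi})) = {7/9, 3*pi}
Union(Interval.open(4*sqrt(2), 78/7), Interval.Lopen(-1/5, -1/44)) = Union(Interval.Lopen(-1/5, -1/44), Interval.open(4*sqrt(2), 78/7))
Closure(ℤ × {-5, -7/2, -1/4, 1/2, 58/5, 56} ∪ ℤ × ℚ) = ℤ × ℝ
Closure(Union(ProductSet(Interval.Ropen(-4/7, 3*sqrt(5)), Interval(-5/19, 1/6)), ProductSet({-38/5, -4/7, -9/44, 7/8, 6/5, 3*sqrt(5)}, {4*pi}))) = Union(ProductSet({-38/5, -4/7, -9/44, 7/8, 6/5, 3*sqrt(5)}, {4*pi}), ProductSet(Interval(-4/7, 3*sqrt(5)), Interval(-5/19, 1/6)))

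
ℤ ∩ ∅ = ∅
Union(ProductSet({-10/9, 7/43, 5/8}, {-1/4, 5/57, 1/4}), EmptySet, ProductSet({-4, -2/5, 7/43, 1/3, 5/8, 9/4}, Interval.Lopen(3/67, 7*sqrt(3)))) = Union(ProductSet({-10/9, 7/43, 5/8}, {-1/4, 5/57, 1/4}), ProductSet({-4, -2/5, 7/43, 1/3, 5/8, 9/4}, Interval.Lopen(3/67, 7*sqrt(3))))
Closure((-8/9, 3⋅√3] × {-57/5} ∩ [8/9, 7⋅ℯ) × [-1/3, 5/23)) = ∅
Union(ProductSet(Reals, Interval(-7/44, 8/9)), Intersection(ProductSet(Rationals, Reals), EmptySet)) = ProductSet(Reals, Interval(-7/44, 8/9))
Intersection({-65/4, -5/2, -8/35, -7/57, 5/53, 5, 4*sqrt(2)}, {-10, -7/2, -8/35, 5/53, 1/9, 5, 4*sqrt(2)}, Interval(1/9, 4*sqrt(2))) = {5, 4*sqrt(2)}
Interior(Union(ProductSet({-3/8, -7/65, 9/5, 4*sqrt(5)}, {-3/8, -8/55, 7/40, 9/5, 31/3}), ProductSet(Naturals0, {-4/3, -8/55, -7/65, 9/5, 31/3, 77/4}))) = EmptySet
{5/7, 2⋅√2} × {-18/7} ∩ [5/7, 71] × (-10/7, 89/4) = ∅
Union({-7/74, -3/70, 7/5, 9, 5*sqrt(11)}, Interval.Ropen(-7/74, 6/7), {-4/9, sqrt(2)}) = Union({-4/9, 7/5, 9, 5*sqrt(11), sqrt(2)}, Interval.Ropen(-7/74, 6/7))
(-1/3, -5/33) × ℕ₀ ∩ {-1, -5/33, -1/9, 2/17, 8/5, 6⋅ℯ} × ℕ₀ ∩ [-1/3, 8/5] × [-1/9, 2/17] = ∅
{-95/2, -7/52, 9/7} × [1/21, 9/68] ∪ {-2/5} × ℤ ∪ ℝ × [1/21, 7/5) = ({-2/5} × ℤ) ∪ (ℝ × [1/21, 7/5))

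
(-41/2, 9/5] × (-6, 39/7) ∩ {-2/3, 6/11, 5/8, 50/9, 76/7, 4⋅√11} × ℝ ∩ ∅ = ∅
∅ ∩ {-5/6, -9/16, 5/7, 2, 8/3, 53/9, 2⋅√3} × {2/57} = ∅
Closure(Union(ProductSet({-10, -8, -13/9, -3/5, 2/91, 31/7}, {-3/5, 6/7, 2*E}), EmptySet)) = ProductSet({-10, -8, -13/9, -3/5, 2/91, 31/7}, {-3/5, 6/7, 2*E})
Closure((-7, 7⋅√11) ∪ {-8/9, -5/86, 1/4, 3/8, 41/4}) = [-7, 7⋅√11]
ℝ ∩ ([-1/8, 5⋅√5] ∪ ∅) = [-1/8, 5⋅√5]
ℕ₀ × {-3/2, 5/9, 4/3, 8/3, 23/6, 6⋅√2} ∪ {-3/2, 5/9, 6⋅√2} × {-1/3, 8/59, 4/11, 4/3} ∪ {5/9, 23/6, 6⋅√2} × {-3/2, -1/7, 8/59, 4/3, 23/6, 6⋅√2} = (ℕ₀ × {-3/2, 5/9, 4/3, 8/3, 23/6, 6⋅√2}) ∪ ({-3/2, 5/9, 6⋅√2} × {-1/3, 8/59, 4/11, 4/3}) ∪ ({5/9, 23/6, 6⋅√2} × {-3/2, -1/7, 8/59, 4/3, 23/6, 6⋅√2})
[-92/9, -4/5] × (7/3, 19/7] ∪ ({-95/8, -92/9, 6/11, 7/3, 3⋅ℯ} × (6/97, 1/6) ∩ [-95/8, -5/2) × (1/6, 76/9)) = [-92/9, -4/5] × (7/3, 19/7]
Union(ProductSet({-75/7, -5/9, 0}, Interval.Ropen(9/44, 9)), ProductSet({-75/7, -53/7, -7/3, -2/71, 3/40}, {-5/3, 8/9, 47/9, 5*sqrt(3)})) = Union(ProductSet({-75/7, -5/9, 0}, Interval.Ropen(9/44, 9)), ProductSet({-75/7, -53/7, -7/3, -2/71, 3/40}, {-5/3, 8/9, 47/9, 5*sqrt(3)}))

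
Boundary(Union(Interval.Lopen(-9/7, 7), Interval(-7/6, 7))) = {-9/7, 7}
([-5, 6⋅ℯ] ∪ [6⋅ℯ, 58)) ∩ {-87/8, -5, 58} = {-5}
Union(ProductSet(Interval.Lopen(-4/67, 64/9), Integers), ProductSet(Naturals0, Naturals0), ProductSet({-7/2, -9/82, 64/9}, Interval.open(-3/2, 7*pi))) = Union(ProductSet({-7/2, -9/82, 64/9}, Interval.open(-3/2, 7*pi)), ProductSet(Interval.Lopen(-4/67, 64/9), Integers), ProductSet(Naturals0, Naturals0))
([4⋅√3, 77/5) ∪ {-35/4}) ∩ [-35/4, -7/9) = {-35/4}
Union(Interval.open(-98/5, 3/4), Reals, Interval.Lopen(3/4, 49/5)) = Interval(-oo, oo)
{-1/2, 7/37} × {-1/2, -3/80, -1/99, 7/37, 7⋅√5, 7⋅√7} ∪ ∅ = {-1/2, 7/37} × {-1/2, -3/80, -1/99, 7/37, 7⋅√5, 7⋅√7}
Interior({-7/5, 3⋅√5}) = ∅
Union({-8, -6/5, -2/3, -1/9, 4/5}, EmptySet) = {-8, -6/5, -2/3, -1/9, 4/5}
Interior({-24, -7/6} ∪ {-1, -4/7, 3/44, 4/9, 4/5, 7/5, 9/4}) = ∅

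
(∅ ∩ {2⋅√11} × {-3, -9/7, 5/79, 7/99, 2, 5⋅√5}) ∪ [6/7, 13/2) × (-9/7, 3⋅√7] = [6/7, 13/2) × (-9/7, 3⋅√7]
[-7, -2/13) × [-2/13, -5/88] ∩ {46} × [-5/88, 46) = ∅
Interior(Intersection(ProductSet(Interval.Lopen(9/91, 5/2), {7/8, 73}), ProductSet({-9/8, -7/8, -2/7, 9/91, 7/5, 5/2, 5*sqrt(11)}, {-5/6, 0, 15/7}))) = EmptySet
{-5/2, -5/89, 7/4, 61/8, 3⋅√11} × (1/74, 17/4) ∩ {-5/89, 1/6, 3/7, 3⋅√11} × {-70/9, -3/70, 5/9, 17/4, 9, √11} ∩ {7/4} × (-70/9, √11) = ∅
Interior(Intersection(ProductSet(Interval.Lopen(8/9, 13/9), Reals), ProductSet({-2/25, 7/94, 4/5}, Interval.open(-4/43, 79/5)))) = EmptySet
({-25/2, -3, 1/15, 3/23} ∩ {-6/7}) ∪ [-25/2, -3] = [-25/2, -3]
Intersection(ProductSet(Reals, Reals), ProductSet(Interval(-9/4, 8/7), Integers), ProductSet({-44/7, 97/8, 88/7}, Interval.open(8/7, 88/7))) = EmptySet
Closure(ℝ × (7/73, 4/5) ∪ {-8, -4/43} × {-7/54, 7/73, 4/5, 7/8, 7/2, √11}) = (ℝ × [7/73, 4/5]) ∪ ({-8, -4/43} × {-7/54, 7/73, 4/5, 7/8, 7/2, √11})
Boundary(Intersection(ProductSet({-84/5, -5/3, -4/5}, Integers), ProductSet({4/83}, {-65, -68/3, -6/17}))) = EmptySet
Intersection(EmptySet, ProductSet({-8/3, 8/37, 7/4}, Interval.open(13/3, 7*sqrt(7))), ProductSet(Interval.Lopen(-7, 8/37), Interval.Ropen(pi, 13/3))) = EmptySet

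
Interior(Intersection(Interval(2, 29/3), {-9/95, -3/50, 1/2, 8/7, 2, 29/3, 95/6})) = EmptySet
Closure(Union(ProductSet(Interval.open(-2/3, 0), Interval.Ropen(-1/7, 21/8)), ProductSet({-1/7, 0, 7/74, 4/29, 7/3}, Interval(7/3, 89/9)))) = Union(ProductSet({-2/3, 0}, Interval(-1/7, 21/8)), ProductSet({-1/7, 0, 7/74, 4/29, 7/3}, Interval(7/3, 89/9)), ProductSet(Interval(-2/3, 0), {-1/7, 21/8}), ProductSet(Interval.open(-2/3, 0), Interval.Ropen(-1/7, 21/8)))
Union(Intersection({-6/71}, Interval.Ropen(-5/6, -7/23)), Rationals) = Rationals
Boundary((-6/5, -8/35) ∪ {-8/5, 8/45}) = {-8/5, -6/5, -8/35, 8/45}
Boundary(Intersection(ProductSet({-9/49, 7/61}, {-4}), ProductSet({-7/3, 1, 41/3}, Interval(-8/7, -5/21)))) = EmptySet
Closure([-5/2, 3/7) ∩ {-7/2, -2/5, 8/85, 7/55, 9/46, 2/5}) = {-2/5, 8/85, 7/55, 9/46, 2/5}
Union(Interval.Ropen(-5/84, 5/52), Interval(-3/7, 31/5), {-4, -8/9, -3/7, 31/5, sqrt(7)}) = Union({-4, -8/9}, Interval(-3/7, 31/5))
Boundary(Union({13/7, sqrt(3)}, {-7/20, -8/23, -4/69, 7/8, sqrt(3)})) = {-7/20, -8/23, -4/69, 7/8, 13/7, sqrt(3)}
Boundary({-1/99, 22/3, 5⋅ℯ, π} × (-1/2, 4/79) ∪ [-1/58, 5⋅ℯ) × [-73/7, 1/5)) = ({-1/58, 5⋅ℯ} × [-73/7, 1/5]) ∪ ([-1/58, 5⋅ℯ] × {-73/7, 1/5})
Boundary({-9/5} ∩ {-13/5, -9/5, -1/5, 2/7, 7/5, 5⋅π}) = {-9/5}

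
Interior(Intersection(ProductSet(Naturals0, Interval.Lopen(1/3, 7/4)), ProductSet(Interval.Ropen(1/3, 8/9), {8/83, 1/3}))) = EmptySet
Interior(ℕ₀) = ∅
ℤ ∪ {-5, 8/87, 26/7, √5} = ℤ ∪ {8/87, 26/7, √5}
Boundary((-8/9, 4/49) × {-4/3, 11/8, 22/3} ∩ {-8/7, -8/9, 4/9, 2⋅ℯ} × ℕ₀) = ∅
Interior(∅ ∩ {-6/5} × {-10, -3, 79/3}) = ∅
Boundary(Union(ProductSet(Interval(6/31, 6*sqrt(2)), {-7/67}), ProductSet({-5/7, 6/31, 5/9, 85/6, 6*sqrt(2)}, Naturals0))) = Union(ProductSet({-5/7, 6/31, 5/9, 85/6, 6*sqrt(2)}, Naturals0), ProductSet(Interval(6/31, 6*sqrt(2)), {-7/67}))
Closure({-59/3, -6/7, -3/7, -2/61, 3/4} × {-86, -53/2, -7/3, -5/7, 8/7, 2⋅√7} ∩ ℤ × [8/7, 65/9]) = ∅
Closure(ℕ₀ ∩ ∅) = ∅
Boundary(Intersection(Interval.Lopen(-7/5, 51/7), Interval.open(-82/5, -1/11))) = {-7/5, -1/11}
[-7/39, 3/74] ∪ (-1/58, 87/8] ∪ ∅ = [-7/39, 87/8]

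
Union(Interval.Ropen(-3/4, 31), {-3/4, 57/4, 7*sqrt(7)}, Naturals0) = Union(Interval(-3/4, 31), Naturals0)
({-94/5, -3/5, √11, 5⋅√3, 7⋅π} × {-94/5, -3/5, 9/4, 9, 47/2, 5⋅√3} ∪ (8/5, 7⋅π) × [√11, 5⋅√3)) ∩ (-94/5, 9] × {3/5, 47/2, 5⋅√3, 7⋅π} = {-3/5, √11, 5⋅√3} × {47/2, 5⋅√3}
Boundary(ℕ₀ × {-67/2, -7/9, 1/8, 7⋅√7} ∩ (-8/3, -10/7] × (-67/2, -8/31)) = ∅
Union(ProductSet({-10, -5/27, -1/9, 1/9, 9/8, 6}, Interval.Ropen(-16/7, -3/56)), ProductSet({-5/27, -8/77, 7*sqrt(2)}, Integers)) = Union(ProductSet({-5/27, -8/77, 7*sqrt(2)}, Integers), ProductSet({-10, -5/27, -1/9, 1/9, 9/8, 6}, Interval.Ropen(-16/7, -3/56)))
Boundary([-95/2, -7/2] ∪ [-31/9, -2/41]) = {-95/2, -7/2, -31/9, -2/41}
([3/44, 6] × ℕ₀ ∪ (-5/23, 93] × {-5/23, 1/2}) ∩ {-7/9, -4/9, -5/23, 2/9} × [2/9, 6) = {2/9} × ({1/2} ∪ {1, 2, …, 5})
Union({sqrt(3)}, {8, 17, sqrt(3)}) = {8, 17, sqrt(3)}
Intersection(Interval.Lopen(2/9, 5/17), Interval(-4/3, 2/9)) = EmptySet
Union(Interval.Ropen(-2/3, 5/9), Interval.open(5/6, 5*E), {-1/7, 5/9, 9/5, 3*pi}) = Union(Interval(-2/3, 5/9), Interval.open(5/6, 5*E))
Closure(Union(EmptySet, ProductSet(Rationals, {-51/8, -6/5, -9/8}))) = ProductSet(Reals, {-51/8, -6/5, -9/8})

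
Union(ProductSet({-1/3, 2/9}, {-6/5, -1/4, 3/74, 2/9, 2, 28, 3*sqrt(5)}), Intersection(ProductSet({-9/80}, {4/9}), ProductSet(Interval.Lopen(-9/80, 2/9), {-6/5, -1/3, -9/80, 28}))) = ProductSet({-1/3, 2/9}, {-6/5, -1/4, 3/74, 2/9, 2, 28, 3*sqrt(5)})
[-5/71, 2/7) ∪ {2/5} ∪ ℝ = (-∞, ∞)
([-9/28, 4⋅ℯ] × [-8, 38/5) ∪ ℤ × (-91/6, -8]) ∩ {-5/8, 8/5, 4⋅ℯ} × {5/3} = {8/5, 4⋅ℯ} × {5/3}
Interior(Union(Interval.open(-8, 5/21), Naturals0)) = Union(Complement(Interval.open(-8, 5/21), Complement(Naturals0, Interval.open(-8, 5/21))), Complement(Naturals0, Union(Complement(Naturals0, Interval.open(-8, 5/21)), {-8, 5/21})), Complement(Range(0, 1, 1), Complement(Naturals0, Interval.open(-8, 5/21))), Complement(Range(0, 1, 1), Union(Complement(Naturals0, Interval.open(-8, 5/21)), {-8, 5/21})))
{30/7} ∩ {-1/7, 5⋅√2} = ∅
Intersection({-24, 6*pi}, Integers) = {-24}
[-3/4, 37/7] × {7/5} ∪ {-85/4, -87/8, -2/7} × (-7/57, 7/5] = ([-3/4, 37/7] × {7/5}) ∪ ({-85/4, -87/8, -2/7} × (-7/57, 7/5])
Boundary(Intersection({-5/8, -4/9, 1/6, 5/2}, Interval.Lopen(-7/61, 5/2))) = {1/6, 5/2}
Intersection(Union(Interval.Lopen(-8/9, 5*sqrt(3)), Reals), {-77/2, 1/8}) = {-77/2, 1/8}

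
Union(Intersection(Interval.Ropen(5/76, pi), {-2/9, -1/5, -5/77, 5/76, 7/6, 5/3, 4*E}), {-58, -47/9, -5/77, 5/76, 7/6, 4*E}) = {-58, -47/9, -5/77, 5/76, 7/6, 5/3, 4*E}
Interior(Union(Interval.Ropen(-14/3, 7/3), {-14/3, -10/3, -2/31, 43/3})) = Interval.open(-14/3, 7/3)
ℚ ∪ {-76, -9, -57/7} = ℚ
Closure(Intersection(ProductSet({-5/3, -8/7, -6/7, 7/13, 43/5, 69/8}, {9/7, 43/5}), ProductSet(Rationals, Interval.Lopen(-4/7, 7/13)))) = EmptySet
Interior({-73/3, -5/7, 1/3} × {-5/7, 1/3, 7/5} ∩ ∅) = ∅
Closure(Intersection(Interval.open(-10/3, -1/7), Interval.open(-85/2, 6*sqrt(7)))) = Interval(-10/3, -1/7)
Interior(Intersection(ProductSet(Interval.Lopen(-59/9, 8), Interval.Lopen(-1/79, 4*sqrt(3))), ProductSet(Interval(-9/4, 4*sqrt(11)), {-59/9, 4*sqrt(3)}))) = EmptySet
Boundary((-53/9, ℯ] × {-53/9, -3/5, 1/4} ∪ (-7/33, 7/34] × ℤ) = ([-7/33, 7/34] × ℤ) ∪ ([-53/9, ℯ] × {-53/9, -3/5, 1/4})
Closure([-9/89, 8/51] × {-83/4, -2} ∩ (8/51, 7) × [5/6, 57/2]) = ∅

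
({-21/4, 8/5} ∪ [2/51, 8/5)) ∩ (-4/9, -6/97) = ∅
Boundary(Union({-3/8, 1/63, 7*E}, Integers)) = Union({-3/8, 1/63, 7*E}, Integers)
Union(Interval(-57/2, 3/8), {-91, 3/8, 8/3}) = Union({-91, 8/3}, Interval(-57/2, 3/8))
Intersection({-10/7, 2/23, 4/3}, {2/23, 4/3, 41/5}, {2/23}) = {2/23}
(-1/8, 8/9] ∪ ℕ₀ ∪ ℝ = (-∞, ∞)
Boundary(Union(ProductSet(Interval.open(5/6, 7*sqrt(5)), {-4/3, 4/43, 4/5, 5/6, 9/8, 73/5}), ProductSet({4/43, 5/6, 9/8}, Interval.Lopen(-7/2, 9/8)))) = Union(ProductSet({4/43, 5/6, 9/8}, Interval(-7/2, 9/8)), ProductSet(Interval(5/6, 7*sqrt(5)), {-4/3, 4/43, 4/5, 5/6, 9/8, 73/5}))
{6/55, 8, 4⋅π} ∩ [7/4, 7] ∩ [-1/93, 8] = ∅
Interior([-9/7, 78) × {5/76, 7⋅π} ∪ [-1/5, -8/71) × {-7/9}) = ∅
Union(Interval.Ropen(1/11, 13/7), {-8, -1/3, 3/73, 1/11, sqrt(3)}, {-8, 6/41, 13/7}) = Union({-8, -1/3, 3/73}, Interval(1/11, 13/7))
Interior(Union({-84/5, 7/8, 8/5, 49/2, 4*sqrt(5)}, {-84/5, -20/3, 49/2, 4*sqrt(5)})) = EmptySet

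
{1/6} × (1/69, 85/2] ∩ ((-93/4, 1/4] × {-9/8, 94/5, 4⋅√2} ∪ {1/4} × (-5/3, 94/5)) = {1/6} × {94/5, 4⋅√2}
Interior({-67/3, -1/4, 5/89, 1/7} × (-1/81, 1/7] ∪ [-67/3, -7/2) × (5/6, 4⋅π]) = (-67/3, -7/2) × (5/6, 4⋅π)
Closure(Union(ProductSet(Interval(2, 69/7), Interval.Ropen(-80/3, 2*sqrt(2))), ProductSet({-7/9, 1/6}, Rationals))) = Union(ProductSet({-7/9, 1/6}, Reals), ProductSet(Interval(2, 69/7), Interval(-80/3, 2*sqrt(2))))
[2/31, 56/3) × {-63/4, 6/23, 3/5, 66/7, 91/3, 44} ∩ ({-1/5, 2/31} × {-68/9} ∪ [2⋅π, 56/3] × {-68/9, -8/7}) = ∅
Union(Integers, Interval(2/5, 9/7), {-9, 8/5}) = Union({8/5}, Integers, Interval(2/5, 9/7))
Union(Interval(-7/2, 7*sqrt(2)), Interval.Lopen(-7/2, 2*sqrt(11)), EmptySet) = Interval(-7/2, 7*sqrt(2))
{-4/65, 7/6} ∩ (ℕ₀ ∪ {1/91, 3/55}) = ∅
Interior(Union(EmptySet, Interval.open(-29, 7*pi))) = Interval.open(-29, 7*pi)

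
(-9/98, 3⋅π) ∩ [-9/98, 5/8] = (-9/98, 5/8]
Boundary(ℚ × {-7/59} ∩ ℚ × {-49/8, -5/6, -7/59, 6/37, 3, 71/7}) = ℝ × {-7/59}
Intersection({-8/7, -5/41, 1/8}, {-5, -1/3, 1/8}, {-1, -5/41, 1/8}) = {1/8}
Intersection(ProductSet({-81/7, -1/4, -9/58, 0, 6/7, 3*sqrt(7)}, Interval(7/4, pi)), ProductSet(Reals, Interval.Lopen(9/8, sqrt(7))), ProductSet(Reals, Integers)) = ProductSet({-81/7, -1/4, -9/58, 0, 6/7, 3*sqrt(7)}, Range(2, 3, 1))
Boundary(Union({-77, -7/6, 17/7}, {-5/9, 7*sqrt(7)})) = {-77, -7/6, -5/9, 17/7, 7*sqrt(7)}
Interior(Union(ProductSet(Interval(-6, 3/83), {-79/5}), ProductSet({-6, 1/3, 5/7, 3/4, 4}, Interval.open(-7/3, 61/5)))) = EmptySet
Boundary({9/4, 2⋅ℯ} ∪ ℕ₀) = ℕ₀ ∪ {9/4, 2⋅ℯ}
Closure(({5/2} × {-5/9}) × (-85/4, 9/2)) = ({5/2} × {-5/9}) × [-85/4, 9/2]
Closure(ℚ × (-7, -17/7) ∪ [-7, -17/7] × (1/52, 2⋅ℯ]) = (ℝ × [-7, -17/7]) ∪ ([-7, -17/7] × [1/52, 2⋅ℯ])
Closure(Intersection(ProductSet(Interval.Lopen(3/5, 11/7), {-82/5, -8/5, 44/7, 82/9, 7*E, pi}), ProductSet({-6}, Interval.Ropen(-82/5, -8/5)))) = EmptySet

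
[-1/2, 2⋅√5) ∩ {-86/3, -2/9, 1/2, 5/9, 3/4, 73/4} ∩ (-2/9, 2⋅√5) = {1/2, 5/9, 3/4}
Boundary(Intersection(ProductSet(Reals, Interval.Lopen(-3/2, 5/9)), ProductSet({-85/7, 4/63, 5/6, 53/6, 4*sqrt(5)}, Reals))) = ProductSet({-85/7, 4/63, 5/6, 53/6, 4*sqrt(5)}, Interval(-3/2, 5/9))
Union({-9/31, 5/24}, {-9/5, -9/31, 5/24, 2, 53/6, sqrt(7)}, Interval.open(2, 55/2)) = Union({-9/5, -9/31, 5/24}, Interval.Ropen(2, 55/2))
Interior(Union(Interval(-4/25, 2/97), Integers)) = Union(Complement(Integers, Union(Complement(Integers, Interval.open(-4/25, 2/97)), {-4/25, 2/97})), Complement(Interval.open(-4/25, 2/97), Complement(Integers, Interval.open(-4/25, 2/97))), Complement(Range(0, 1, 1), Complement(Integers, Interval.open(-4/25, 2/97))), Complement(Range(0, 1, 1), Union(Complement(Integers, Interval.open(-4/25, 2/97)), {-4/25, 2/97})))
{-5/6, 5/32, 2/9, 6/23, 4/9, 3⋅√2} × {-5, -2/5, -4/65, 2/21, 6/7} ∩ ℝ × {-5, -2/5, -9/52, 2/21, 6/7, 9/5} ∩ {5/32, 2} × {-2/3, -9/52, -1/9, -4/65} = ∅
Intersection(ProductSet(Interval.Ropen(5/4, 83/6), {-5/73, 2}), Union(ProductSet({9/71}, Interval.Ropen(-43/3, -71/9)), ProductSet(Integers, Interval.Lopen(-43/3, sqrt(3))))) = ProductSet(Range(2, 14, 1), {-5/73})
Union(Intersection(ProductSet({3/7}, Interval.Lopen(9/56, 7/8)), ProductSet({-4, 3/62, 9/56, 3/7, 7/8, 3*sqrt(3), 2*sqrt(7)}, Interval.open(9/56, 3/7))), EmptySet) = ProductSet({3/7}, Interval.open(9/56, 3/7))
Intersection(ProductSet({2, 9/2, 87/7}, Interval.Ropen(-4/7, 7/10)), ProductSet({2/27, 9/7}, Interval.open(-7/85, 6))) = EmptySet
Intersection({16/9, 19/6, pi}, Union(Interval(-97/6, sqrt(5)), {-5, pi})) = {16/9, pi}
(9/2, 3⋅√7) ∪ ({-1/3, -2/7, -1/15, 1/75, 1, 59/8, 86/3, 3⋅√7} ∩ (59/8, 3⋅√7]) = (9/2, 3⋅√7]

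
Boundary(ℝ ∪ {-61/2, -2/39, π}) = ∅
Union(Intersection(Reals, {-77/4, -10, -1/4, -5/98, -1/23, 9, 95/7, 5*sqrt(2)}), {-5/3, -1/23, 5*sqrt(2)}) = {-77/4, -10, -5/3, -1/4, -5/98, -1/23, 9, 95/7, 5*sqrt(2)}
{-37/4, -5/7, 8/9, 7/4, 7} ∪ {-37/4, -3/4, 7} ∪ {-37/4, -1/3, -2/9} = {-37/4, -3/4, -5/7, -1/3, -2/9, 8/9, 7/4, 7}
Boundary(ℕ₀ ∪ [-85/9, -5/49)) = {-85/9, -5/49} ∪ (ℕ₀ \ (-85/9, -5/49))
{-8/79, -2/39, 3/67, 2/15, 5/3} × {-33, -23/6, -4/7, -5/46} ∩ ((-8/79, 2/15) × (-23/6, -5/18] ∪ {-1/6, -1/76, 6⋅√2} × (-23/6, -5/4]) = {-2/39, 3/67} × {-4/7}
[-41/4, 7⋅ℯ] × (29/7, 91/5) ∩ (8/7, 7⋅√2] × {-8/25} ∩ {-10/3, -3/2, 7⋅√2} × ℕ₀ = ∅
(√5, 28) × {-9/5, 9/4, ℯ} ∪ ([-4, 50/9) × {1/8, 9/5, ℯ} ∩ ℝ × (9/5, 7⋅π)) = ([-4, 50/9) × {ℯ}) ∪ ((√5, 28) × {-9/5, 9/4, ℯ})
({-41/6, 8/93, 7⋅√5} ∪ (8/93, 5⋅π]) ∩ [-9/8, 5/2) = [8/93, 5/2)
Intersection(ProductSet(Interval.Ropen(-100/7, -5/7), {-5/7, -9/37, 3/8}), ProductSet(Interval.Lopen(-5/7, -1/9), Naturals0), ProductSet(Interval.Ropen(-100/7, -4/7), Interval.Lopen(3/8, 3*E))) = EmptySet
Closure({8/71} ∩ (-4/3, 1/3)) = {8/71}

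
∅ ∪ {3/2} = {3/2}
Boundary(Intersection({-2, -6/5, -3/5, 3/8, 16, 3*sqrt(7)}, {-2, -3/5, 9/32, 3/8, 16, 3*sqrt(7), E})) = {-2, -3/5, 3/8, 16, 3*sqrt(7)}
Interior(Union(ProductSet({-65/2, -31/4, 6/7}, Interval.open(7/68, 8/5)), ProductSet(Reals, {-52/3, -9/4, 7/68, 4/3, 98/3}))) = EmptySet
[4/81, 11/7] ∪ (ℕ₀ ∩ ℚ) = ℕ₀ ∪ [4/81, 11/7]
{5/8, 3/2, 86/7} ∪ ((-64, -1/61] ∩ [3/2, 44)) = {5/8, 3/2, 86/7}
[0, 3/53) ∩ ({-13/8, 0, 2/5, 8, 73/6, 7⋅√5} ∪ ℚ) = ℚ ∩ [0, 3/53)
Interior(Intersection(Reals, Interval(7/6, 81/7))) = Interval.open(7/6, 81/7)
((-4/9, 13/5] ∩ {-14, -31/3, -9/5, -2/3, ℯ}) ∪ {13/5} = {13/5}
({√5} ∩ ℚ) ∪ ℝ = ℝ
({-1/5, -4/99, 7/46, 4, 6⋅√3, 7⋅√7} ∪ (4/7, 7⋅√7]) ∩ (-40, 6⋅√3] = {-1/5, -4/99, 7/46} ∪ (4/7, 6⋅√3]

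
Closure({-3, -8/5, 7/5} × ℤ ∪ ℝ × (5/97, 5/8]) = ({-3, -8/5, 7/5} × ℤ) ∪ (ℝ × [5/97, 5/8])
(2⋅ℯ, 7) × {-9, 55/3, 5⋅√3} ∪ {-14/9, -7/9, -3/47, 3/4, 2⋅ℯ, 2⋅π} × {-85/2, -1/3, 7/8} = ({-14/9, -7/9, -3/47, 3/4, 2⋅ℯ, 2⋅π} × {-85/2, -1/3, 7/8}) ∪ ((2⋅ℯ, 7) × {-9, 55/3, 5⋅√3})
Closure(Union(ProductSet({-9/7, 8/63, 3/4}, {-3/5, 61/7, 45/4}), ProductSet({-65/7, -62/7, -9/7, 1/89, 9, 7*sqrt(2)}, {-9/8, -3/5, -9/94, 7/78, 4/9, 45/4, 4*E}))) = Union(ProductSet({-9/7, 8/63, 3/4}, {-3/5, 61/7, 45/4}), ProductSet({-65/7, -62/7, -9/7, 1/89, 9, 7*sqrt(2)}, {-9/8, -3/5, -9/94, 7/78, 4/9, 45/4, 4*E}))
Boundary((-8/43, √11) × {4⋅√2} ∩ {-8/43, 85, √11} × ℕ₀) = ∅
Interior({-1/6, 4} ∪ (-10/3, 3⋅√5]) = (-10/3, 3⋅√5)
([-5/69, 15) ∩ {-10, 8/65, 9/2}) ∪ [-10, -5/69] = [-10, -5/69] ∪ {8/65, 9/2}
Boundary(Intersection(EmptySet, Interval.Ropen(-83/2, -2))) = EmptySet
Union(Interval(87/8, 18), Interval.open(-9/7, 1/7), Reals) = Interval(-oo, oo)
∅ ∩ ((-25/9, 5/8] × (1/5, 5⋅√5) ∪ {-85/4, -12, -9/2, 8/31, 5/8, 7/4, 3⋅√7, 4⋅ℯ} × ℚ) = ∅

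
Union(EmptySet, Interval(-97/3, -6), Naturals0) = Union(Interval(-97/3, -6), Naturals0)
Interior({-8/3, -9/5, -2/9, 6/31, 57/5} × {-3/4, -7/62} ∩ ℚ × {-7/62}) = ∅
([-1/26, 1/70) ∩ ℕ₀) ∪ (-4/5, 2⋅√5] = (-4/5, 2⋅√5] ∪ {0}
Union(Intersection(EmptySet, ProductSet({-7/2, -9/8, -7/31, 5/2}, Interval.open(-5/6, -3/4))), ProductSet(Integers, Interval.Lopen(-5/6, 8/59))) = ProductSet(Integers, Interval.Lopen(-5/6, 8/59))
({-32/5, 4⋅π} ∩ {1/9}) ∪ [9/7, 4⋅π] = [9/7, 4⋅π]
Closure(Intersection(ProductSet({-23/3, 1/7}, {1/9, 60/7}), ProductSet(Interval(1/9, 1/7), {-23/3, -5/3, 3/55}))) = EmptySet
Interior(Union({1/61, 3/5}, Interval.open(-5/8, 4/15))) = Interval.open(-5/8, 4/15)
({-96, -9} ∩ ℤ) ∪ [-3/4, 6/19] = {-96, -9} ∪ [-3/4, 6/19]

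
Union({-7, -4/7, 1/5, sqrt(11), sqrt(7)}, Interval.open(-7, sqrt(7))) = Union({sqrt(11)}, Interval(-7, sqrt(7)))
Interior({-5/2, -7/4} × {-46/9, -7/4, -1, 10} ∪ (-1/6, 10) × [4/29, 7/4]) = (-1/6, 10) × (4/29, 7/4)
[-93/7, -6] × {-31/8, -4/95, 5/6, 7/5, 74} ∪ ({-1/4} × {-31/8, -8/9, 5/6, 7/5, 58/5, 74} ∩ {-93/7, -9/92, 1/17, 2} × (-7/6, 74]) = [-93/7, -6] × {-31/8, -4/95, 5/6, 7/5, 74}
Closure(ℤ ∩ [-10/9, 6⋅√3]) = {-1, 0, …, 10}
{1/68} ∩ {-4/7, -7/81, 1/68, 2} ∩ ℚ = {1/68}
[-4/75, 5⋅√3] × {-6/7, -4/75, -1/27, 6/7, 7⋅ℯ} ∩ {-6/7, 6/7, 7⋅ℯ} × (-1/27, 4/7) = ∅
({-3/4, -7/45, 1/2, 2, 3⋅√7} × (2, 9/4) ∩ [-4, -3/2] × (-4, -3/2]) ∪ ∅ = ∅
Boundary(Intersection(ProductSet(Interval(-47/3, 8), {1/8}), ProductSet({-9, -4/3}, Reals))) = ProductSet({-9, -4/3}, {1/8})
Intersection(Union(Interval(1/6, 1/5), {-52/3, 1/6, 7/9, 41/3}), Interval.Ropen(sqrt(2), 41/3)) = EmptySet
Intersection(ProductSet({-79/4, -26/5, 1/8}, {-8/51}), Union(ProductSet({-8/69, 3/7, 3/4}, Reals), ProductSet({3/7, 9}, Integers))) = EmptySet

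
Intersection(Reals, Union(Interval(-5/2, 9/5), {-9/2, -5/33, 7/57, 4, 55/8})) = Union({-9/2, 4, 55/8}, Interval(-5/2, 9/5))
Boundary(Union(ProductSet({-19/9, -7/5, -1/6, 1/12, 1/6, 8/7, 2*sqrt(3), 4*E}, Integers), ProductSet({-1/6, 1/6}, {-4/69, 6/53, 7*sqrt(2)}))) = Union(ProductSet({-1/6, 1/6}, {-4/69, 6/53, 7*sqrt(2)}), ProductSet({-19/9, -7/5, -1/6, 1/12, 1/6, 8/7, 2*sqrt(3), 4*E}, Integers))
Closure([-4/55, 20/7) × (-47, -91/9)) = ({-4/55, 20/7} × [-47, -91/9]) ∪ ([-4/55, 20/7] × {-47, -91/9}) ∪ ([-4/55, 20/7) × (-47, -91/9))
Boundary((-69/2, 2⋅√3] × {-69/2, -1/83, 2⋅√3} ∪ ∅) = [-69/2, 2⋅√3] × {-69/2, -1/83, 2⋅√3}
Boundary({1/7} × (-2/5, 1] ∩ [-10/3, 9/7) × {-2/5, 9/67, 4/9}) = {1/7} × {9/67, 4/9}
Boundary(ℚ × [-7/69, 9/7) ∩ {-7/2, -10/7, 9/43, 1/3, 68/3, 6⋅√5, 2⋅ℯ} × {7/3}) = ∅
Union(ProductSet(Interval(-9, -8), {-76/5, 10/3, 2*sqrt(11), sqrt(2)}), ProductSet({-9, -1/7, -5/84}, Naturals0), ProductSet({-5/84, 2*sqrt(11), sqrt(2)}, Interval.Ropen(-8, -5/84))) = Union(ProductSet({-9, -1/7, -5/84}, Naturals0), ProductSet({-5/84, 2*sqrt(11), sqrt(2)}, Interval.Ropen(-8, -5/84)), ProductSet(Interval(-9, -8), {-76/5, 10/3, 2*sqrt(11), sqrt(2)}))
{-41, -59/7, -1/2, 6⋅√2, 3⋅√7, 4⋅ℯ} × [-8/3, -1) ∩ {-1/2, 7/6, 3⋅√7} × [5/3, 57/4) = ∅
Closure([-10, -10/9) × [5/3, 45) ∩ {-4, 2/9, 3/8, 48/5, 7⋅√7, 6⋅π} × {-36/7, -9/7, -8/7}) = ∅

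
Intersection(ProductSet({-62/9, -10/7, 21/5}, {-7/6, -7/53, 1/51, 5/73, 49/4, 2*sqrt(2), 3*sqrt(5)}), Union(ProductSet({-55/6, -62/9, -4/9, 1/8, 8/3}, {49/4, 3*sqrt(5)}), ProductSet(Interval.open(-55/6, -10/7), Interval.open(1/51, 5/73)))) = ProductSet({-62/9}, {49/4, 3*sqrt(5)})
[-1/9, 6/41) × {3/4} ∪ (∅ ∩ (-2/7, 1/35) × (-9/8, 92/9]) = [-1/9, 6/41) × {3/4}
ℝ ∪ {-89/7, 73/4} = ℝ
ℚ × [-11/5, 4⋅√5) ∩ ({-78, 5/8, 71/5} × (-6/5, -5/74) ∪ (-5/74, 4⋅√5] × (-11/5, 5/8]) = ({-78, 5/8, 71/5} × (-6/5, -5/74)) ∪ ((ℚ ∩ (-5/74, 4⋅√5]) × (-11/5, 5/8])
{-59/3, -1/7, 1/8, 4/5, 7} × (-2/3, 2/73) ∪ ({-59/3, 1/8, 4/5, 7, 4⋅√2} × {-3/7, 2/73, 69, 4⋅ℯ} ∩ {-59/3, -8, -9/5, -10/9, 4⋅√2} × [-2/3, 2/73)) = ({-59/3, 4⋅√2} × {-3/7}) ∪ ({-59/3, -1/7, 1/8, 4/5, 7} × (-2/3, 2/73))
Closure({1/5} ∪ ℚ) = ℝ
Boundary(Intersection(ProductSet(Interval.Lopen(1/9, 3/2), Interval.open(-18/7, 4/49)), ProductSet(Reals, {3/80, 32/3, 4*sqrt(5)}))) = ProductSet(Interval(1/9, 3/2), {3/80})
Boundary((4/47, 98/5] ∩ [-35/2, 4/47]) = ∅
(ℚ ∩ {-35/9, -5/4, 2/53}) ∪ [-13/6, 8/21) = {-35/9} ∪ [-13/6, 8/21)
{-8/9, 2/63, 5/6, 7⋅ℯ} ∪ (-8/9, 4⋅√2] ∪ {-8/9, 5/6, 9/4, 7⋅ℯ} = [-8/9, 4⋅√2] ∪ {7⋅ℯ}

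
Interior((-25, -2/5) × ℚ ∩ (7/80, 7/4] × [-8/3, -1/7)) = ∅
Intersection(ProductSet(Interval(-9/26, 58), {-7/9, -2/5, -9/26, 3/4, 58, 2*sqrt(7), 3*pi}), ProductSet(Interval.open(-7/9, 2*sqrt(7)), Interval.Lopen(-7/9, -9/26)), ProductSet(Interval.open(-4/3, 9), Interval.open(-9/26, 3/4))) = EmptySet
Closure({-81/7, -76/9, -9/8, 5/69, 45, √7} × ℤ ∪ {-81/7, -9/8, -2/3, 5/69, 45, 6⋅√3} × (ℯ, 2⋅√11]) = ({-81/7, -76/9, -9/8, 5/69, 45, √7} × ℤ) ∪ ({-81/7, -9/8, -2/3, 5/69, 45, 6⋅√3} × [ℯ, 2⋅√11])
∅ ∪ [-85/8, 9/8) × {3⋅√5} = [-85/8, 9/8) × {3⋅√5}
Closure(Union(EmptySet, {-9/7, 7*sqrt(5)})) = {-9/7, 7*sqrt(5)}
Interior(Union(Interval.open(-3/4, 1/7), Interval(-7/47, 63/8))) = Interval.open(-3/4, 63/8)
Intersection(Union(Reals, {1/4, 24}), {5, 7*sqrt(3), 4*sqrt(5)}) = {5, 7*sqrt(3), 4*sqrt(5)}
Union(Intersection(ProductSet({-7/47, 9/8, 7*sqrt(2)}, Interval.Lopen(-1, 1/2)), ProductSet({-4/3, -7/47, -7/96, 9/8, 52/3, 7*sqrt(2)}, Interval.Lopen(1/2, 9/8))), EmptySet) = EmptySet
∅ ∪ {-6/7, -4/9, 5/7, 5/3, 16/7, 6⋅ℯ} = {-6/7, -4/9, 5/7, 5/3, 16/7, 6⋅ℯ}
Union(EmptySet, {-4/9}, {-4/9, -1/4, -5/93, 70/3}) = {-4/9, -1/4, -5/93, 70/3}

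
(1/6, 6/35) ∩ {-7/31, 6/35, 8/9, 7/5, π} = ∅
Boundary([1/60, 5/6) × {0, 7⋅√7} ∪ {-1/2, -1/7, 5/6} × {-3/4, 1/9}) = ({-1/2, -1/7, 5/6} × {-3/4, 1/9}) ∪ ([1/60, 5/6] × {0, 7⋅√7})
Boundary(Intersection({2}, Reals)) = {2}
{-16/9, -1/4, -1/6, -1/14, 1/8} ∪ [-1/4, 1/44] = {-16/9, 1/8} ∪ [-1/4, 1/44]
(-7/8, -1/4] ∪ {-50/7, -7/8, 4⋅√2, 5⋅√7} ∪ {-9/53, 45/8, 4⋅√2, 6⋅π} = {-50/7, -9/53, 45/8, 4⋅√2, 5⋅√7, 6⋅π} ∪ [-7/8, -1/4]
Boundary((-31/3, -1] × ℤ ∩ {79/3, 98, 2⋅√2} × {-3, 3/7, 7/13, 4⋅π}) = ∅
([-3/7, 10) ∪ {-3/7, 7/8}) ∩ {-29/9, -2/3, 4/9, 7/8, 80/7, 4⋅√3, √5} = {4/9, 7/8, 4⋅√3, √5}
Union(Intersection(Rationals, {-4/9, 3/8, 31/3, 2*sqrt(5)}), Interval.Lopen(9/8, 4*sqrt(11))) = Union({-4/9, 3/8}, Interval.Lopen(9/8, 4*sqrt(11)))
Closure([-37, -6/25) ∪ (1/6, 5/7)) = [-37, -6/25] ∪ [1/6, 5/7]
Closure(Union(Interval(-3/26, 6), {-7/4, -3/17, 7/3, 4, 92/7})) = Union({-7/4, -3/17, 92/7}, Interval(-3/26, 6))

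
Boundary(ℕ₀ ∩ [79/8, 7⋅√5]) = {10, 11, …, 15}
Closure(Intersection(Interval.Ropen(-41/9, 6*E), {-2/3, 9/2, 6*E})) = {-2/3, 9/2}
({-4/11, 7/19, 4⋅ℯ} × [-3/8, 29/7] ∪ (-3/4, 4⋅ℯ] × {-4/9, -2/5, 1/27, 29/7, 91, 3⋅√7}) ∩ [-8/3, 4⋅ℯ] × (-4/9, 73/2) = ({-4/11, 7/19, 4⋅ℯ} × [-3/8, 29/7]) ∪ ((-3/4, 4⋅ℯ] × {-2/5, 1/27, 29/7, 3⋅√7})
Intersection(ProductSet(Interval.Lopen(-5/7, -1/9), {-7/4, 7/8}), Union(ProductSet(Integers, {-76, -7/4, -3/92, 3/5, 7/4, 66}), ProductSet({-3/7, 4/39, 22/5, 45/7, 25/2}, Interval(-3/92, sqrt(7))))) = ProductSet({-3/7}, {7/8})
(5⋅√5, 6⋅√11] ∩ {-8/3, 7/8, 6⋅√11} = {6⋅√11}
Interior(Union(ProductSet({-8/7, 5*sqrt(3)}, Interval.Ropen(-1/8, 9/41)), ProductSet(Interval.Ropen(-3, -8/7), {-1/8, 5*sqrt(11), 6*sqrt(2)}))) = EmptySet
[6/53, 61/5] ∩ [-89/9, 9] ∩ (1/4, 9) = (1/4, 9)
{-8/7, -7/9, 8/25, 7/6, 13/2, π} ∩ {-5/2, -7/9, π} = {-7/9, π}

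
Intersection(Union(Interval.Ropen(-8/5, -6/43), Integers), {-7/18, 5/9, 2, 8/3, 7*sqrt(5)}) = {-7/18, 2}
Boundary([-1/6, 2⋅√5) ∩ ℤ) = {0, 1, …, 4}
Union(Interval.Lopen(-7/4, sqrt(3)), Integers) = Union(Integers, Interval.Lopen(-7/4, sqrt(3)))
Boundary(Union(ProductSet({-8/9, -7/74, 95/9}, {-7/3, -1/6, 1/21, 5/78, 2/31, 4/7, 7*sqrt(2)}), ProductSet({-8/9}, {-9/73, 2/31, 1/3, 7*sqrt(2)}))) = Union(ProductSet({-8/9}, {-9/73, 2/31, 1/3, 7*sqrt(2)}), ProductSet({-8/9, -7/74, 95/9}, {-7/3, -1/6, 1/21, 5/78, 2/31, 4/7, 7*sqrt(2)}))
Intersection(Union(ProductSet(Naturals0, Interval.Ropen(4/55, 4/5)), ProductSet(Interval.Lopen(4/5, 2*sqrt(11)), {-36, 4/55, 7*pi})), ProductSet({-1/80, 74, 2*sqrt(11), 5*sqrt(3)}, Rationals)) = Union(ProductSet({74}, Intersection(Interval.Ropen(4/55, 4/5), Rationals)), ProductSet({2*sqrt(11)}, {-36, 4/55}))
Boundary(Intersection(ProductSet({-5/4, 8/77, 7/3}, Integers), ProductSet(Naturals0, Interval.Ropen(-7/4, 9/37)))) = EmptySet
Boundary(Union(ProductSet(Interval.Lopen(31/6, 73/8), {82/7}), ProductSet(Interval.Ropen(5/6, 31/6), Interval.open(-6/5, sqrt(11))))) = Union(ProductSet({5/6, 31/6}, Interval(-6/5, sqrt(11))), ProductSet(Interval(5/6, 31/6), {-6/5, sqrt(11)}), ProductSet(Interval(31/6, 73/8), {82/7}))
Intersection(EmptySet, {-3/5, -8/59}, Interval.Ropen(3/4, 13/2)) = EmptySet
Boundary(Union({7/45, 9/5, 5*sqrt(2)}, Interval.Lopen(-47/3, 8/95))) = {-47/3, 8/95, 7/45, 9/5, 5*sqrt(2)}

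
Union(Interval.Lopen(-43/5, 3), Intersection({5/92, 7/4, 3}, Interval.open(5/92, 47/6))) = Interval.Lopen(-43/5, 3)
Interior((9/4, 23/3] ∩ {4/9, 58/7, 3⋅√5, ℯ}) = ∅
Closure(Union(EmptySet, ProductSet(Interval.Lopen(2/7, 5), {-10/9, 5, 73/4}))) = ProductSet(Interval(2/7, 5), {-10/9, 5, 73/4})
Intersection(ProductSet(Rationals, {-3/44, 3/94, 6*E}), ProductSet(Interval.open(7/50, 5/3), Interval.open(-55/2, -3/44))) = EmptySet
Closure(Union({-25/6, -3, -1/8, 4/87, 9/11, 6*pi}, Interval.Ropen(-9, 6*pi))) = Interval(-9, 6*pi)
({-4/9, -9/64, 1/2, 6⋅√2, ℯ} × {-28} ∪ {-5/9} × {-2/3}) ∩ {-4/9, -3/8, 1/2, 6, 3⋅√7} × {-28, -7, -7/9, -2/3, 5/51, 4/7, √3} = {-4/9, 1/2} × {-28}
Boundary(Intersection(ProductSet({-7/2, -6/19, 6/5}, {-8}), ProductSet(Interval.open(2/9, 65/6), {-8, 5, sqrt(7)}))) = ProductSet({6/5}, {-8})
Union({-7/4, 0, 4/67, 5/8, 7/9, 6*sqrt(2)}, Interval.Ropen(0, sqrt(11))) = Union({-7/4, 6*sqrt(2)}, Interval.Ropen(0, sqrt(11)))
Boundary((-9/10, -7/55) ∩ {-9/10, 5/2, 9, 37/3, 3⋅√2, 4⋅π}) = ∅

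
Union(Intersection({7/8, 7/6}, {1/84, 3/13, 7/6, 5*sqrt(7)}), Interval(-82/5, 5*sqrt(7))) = Interval(-82/5, 5*sqrt(7))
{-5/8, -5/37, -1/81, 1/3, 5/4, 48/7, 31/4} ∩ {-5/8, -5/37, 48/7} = {-5/8, -5/37, 48/7}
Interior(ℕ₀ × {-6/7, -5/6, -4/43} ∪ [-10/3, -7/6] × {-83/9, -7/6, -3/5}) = ∅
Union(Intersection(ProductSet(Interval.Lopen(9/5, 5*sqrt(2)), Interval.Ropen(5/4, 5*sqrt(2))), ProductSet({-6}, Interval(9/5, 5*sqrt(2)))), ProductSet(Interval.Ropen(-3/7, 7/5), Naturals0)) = ProductSet(Interval.Ropen(-3/7, 7/5), Naturals0)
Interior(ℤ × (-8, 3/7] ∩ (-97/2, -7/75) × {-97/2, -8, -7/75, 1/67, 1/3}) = ∅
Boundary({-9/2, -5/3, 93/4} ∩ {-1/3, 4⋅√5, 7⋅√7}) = ∅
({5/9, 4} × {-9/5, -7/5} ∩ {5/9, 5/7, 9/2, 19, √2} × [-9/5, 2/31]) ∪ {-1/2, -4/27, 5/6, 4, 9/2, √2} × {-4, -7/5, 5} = ({5/9} × {-9/5, -7/5}) ∪ ({-1/2, -4/27, 5/6, 4, 9/2, √2} × {-4, -7/5, 5})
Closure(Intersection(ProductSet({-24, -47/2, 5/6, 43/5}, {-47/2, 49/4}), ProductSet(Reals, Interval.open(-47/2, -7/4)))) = EmptySet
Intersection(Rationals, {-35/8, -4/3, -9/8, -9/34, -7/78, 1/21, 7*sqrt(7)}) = {-35/8, -4/3, -9/8, -9/34, -7/78, 1/21}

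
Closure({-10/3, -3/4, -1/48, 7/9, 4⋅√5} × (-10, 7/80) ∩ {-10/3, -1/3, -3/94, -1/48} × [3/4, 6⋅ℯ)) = ∅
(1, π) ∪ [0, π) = [0, π)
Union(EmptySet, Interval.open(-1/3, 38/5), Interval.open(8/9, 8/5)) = Interval.open(-1/3, 38/5)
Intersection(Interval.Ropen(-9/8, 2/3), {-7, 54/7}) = EmptySet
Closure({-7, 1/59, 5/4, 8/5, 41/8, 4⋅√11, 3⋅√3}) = {-7, 1/59, 5/4, 8/5, 41/8, 4⋅√11, 3⋅√3}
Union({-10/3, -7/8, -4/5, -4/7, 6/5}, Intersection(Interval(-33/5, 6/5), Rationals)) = Intersection(Interval(-33/5, 6/5), Rationals)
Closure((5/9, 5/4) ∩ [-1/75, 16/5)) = [5/9, 5/4]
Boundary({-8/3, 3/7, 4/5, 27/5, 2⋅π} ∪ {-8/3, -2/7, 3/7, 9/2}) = {-8/3, -2/7, 3/7, 4/5, 9/2, 27/5, 2⋅π}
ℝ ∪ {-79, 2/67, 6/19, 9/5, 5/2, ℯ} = ℝ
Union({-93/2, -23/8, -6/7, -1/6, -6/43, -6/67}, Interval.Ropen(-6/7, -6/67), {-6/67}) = Union({-93/2, -23/8}, Interval(-6/7, -6/67))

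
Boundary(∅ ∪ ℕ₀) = ℕ₀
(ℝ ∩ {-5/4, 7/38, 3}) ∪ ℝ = ℝ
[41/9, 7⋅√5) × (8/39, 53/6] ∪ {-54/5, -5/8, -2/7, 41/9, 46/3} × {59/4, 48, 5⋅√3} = ({-54/5, -5/8, -2/7, 41/9, 46/3} × {59/4, 48, 5⋅√3}) ∪ ([41/9, 7⋅√5) × (8/39, 53/6])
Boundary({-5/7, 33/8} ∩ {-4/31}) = ∅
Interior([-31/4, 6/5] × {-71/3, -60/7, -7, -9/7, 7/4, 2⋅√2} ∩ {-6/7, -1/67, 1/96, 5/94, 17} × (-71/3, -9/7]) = ∅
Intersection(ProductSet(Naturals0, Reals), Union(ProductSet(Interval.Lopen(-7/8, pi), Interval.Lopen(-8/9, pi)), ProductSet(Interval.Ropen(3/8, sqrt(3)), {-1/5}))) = ProductSet(Range(0, 4, 1), Interval.Lopen(-8/9, pi))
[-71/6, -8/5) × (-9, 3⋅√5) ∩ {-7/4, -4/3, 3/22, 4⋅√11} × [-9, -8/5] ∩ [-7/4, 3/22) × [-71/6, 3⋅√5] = {-7/4} × (-9, -8/5]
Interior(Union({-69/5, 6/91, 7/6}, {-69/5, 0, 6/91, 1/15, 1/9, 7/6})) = EmptySet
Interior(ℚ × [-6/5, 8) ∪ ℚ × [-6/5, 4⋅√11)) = ∅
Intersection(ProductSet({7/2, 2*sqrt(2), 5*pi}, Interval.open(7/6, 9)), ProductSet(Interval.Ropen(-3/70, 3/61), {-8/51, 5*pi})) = EmptySet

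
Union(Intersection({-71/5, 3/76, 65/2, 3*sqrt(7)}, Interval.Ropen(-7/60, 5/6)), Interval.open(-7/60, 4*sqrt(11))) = Interval.open(-7/60, 4*sqrt(11))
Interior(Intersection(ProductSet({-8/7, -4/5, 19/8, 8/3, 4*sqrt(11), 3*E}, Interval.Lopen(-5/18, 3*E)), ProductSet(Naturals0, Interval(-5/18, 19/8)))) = EmptySet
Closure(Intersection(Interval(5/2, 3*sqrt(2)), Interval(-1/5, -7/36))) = EmptySet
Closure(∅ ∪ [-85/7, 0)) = [-85/7, 0]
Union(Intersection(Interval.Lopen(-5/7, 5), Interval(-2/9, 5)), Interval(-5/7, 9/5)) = Interval(-5/7, 5)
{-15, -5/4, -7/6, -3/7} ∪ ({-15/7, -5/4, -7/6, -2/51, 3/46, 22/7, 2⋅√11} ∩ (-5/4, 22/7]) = {-15, -5/4, -7/6, -3/7, -2/51, 3/46, 22/7}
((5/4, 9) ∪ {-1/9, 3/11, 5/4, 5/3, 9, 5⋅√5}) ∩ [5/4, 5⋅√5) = [5/4, 9]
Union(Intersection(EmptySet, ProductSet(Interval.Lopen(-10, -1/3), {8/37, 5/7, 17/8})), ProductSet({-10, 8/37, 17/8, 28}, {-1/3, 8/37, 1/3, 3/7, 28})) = ProductSet({-10, 8/37, 17/8, 28}, {-1/3, 8/37, 1/3, 3/7, 28})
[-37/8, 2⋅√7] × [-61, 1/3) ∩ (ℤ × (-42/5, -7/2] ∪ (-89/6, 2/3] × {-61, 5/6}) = ([-37/8, 2/3] × {-61}) ∪ ({-4, -3, …, 5} × (-42/5, -7/2])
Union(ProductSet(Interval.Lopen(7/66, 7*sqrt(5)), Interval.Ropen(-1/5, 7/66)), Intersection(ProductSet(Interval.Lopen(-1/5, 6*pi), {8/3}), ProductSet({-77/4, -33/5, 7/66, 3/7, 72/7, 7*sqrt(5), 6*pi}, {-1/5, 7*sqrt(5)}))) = ProductSet(Interval.Lopen(7/66, 7*sqrt(5)), Interval.Ropen(-1/5, 7/66))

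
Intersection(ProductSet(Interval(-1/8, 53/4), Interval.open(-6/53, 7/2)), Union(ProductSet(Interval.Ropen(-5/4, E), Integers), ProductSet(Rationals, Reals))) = Union(ProductSet(Intersection(Interval(-1/8, 53/4), Rationals), Interval.open(-6/53, 7/2)), ProductSet(Interval.Ropen(-1/8, E), Range(0, 4, 1)))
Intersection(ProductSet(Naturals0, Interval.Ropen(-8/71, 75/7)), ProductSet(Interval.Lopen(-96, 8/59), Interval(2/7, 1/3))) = ProductSet(Range(0, 1, 1), Interval(2/7, 1/3))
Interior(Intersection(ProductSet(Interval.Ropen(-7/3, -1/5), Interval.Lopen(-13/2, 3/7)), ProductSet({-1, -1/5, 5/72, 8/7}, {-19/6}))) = EmptySet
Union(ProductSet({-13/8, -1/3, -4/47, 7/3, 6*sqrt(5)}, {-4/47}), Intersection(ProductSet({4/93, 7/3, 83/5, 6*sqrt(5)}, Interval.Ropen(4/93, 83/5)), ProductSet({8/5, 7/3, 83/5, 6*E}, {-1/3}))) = ProductSet({-13/8, -1/3, -4/47, 7/3, 6*sqrt(5)}, {-4/47})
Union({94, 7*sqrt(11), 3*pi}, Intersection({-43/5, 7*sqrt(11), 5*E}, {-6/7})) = {94, 7*sqrt(11), 3*pi}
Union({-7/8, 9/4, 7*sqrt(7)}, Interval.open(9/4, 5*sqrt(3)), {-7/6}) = Union({-7/6, -7/8, 7*sqrt(7)}, Interval.Ropen(9/4, 5*sqrt(3)))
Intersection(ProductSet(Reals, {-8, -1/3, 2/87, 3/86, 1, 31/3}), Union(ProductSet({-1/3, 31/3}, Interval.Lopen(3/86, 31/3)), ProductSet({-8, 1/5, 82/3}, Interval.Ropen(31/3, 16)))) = Union(ProductSet({-1/3, 31/3}, {1, 31/3}), ProductSet({-8, 1/5, 82/3}, {31/3}))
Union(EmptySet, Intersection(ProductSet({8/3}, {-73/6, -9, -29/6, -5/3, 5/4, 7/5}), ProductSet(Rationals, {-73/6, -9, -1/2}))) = ProductSet({8/3}, {-73/6, -9})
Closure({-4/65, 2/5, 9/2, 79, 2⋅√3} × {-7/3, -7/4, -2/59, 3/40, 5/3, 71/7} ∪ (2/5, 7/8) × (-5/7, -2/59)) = ({2/5, 7/8} × [-5/7, -2/59]) ∪ ([2/5, 7/8] × {-5/7, -2/59}) ∪ ((2/5, 7/8) × (-5/7, -2/59)) ∪ ({-4/65, 2/5, 9/2, 79, 2⋅√3} × {-7/3, -7/4, -2/59, 3/40, 5/3, 71/7})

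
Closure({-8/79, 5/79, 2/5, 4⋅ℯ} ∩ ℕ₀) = ∅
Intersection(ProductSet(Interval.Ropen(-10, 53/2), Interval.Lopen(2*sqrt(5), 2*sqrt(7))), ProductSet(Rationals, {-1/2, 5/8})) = EmptySet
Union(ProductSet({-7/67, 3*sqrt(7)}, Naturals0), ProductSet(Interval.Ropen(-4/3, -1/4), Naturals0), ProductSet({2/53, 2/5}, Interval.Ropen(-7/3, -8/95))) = Union(ProductSet({2/53, 2/5}, Interval.Ropen(-7/3, -8/95)), ProductSet(Union({-7/67, 3*sqrt(7)}, Interval.Ropen(-4/3, -1/4)), Naturals0))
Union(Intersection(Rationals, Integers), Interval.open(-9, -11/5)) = Union(Integers, Interval.Ropen(-9, -11/5))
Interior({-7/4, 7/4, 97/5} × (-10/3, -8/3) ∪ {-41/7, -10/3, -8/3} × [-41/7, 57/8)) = ∅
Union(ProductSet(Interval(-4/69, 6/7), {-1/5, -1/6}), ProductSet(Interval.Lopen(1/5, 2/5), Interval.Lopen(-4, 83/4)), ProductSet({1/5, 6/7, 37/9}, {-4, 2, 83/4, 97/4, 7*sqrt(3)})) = Union(ProductSet({1/5, 6/7, 37/9}, {-4, 2, 83/4, 97/4, 7*sqrt(3)}), ProductSet(Interval(-4/69, 6/7), {-1/5, -1/6}), ProductSet(Interval.Lopen(1/5, 2/5), Interval.Lopen(-4, 83/4)))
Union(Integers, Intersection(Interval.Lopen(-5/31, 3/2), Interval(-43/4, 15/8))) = Union(Integers, Interval.Lopen(-5/31, 3/2))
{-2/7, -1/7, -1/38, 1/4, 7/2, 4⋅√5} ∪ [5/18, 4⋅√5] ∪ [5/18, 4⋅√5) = {-2/7, -1/7, -1/38, 1/4} ∪ [5/18, 4⋅√5]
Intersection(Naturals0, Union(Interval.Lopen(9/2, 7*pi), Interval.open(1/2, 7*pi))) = Range(1, 22, 1)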